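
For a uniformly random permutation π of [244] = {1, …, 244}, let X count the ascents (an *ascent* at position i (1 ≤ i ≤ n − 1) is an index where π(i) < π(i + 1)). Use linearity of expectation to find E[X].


Write X = Σ X_I over i = 1, …, 243, with X_I the indicator of one ascent.
There are 243 indicators.
For each fixed i, the pair (π(i), π(i+1)) is a uniformly random ordered pair of distinct values from {1, …, 244}; by symmetry P[π(i) < π(i+1)] = 1/2.
By linearity: E[X] = 243 · (1/2) = (244 − 1) · (1/2) = 243/2 ≈ 121.50000.

E[X] = 243/2 = 121.50000.


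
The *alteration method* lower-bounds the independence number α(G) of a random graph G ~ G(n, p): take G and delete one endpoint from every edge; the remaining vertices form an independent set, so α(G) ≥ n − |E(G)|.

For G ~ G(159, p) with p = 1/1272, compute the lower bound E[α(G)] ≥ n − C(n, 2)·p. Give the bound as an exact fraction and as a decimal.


E[|E(G)|] = C(159, 2)·p = 12561 · (1/1272) = 79/8.
E[α(G)] ≥ n − E[|E(G)|] = 159 − 79/8 = 1193/8.
Numerically: ≈ 149.1250.
(This is only a lower bound; the true E[α(G)] may be larger.)

E[α(G)] ≥ 1193/8 ≈ 149.1250.


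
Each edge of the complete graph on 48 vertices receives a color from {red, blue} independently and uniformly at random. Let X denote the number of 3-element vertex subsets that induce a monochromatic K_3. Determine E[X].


Let X = Σ_S X_S over the C(48, 3) = 17296 subsets S of size 3, where X_S = 1 if the K_3 on S is monochromatic.
For a fixed S, the K_3 on S has C(3, 2) = 3 edges. P[all 3 edges red] = (1/2)^3, and likewise for blue, so P[monochromatic] = 2·(1/2)^3 = 2^{1 − 3} = 1/4.
By linearity of expectation: E[X] = C(48, 3) · 2^{1 − 3} = 17296 · 1/4 = 4324.
Numerically: E[X] ≈ 4324.000000.

E[X] = C(48,3)·2^(1−C(3,2)) = 4324 ≈ 4324.000000.


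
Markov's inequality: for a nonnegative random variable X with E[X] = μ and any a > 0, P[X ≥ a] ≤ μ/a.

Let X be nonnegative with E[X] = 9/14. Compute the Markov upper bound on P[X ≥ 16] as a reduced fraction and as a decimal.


μ = E[X] = 9/14, a = 16.
Markov: P[X ≥ 16] ≤ μ/a = (9/14)/16 = 9/224.
Numerically: ≈ 0.040.
(Since a = 16 > μ = 0.643, the bound 9/224 is < 1 and informative.)

P[X ≥ 16] ≤ 9/224 ≈ 0.040.


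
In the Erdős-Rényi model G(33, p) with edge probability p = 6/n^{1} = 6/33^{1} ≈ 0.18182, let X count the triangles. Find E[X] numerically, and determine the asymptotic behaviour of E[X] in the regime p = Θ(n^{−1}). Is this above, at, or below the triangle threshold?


Number of potential triangles: C(33, 3) = 5456.
Each occurs with probability p³ ≈ (0.18182)³ ≈ 6.0105184e-03.
By linearity: E[X] = C(33, 3)·p³ ≈ 5456 · 6.0105184e-03 ≈ 32.79339.
Here α = 1, so p = 6/n is exactly at the triangle threshold p ~ 1/n. Asymptotically E[X] → c³/6 = 6³/6 = 36 ≈ 36.00000, a bounded constant. In this regime the triangle count is asymptotically Poisson(c³/6).

E[X] ≈ 32.79339; in regime p = Θ(1/n^{1}) E[X] stays bounded (at the triangle threshold p ~ 1/n).


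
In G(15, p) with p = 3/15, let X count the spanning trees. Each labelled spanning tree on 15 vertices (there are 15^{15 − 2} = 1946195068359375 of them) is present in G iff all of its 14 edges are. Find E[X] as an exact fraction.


K_15 has 15^{15 − 2} = 1946195068359375 labelled spanning trees.
For each such spanning tree H, let X_H = 1 if all 14 edges of H are present in G. Then P[X_H = 1] = p^{14} = (1/5)^{14} = 1/6103515625.
Summing the indicators: E[X] = Σ_H E[X_H] = 1946195068359375 · p^{14} = 1946195068359375 · 1/6103515625 = 1594323/5.
Numerically: E[X] ≈ 318865.

E[X] = 1946195068359375 · (1/5)^{14} = 1594323/5 ≈ 318865.


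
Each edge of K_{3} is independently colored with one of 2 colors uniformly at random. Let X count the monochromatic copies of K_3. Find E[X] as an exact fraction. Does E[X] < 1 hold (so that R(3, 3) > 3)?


E[X] = C(3, 3) · 2^{1 − 3} = 1 · 2^{−2} = 1/4.
As a reduced fraction: E[X] = 1/4 ≈ 0.2500000.
Is E[X] < 1? YES.
Since E[X] < 1, there exists a 2-coloring of K_{3} with no monochromatic K_3; hence R(3, 3) > 3.

E[X] = 1/4 ≈ 0.2500000; E[X] < 1, so R(3, 3) > 3.


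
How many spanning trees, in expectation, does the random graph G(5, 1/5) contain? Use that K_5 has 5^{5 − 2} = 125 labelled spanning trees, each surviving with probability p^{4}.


K_5 has 5^{5 − 2} = 125 labelled spanning trees.
For each such spanning tree H, let X_H = 1 if all 4 edges of H are present in G. Then P[X_H = 1] = p^{4} = (1/5)^{4} = 1/625.
By linearity of expectation: E[X] = Σ_H E[X_H] = 125 · p^{4} = 125 · 1/625 = 1/5.
Numerically: E[X] ≈ 0.2.

E[X] = 125 · (1/5)^{4} = 1/5 ≈ 0.2.


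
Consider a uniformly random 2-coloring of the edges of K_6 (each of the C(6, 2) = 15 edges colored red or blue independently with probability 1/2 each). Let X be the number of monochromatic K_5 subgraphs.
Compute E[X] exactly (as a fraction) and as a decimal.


Let X = Σ_S X_S over the C(6, 5) = 6 subsets S of size 5, where X_S = 1 if the K_5 on S is monochromatic.
For a fixed S, the K_5 on S has C(5, 2) = 10 edges. P[all 10 edges red] = (1/2)^10, and likewise for blue, so P[monochromatic] = 2·(1/2)^10 = 2^{1 − 10} = 1/512.
Summing: E[X] = C(6, 5) · 2^{1 − 10} = 6 · 1/512 = 3/256.
Numerically: E[X] ≈ 0.011719.

E[X] = C(6,5)·2^(1−C(5,2)) = 3/256 ≈ 0.011719.


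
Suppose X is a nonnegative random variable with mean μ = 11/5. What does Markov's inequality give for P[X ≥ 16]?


μ = E[X] = 11/5, a = 16.
Markov: P[X ≥ 16] ≤ μ/a = (11/5)/16 = 11/80.
Numerically: ≈ 0.13750.
(Since a = 16 > μ = 2.20000, the bound 11/80 is < 1 and informative.)

P[X ≥ 16] ≤ 11/80 ≈ 0.13750.


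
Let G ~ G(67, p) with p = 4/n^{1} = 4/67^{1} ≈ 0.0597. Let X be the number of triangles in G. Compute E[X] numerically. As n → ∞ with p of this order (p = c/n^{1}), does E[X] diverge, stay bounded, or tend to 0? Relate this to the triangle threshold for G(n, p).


Number of potential triangles: C(67, 3) = 47905.
Each occurs with probability p³ ≈ (0.0597)³ ≈ 2.12792e-04.
By linearity: E[X] = C(67, 3)·p³ ≈ 47905 · 2.12792e-04 ≈ 10.194.
Here α = 1, so p = 4/n is exactly at the triangle threshold p ~ 1/n. Asymptotically E[X] → c³/6 = 4³/6 = 32/3 ≈ 10.667, a bounded constant. In this regime the triangle count is asymptotically Poisson(c³/6).

E[X] ≈ 10.194; in regime p = Θ(1/n^{1}) E[X] stays bounded (at the triangle threshold p ~ 1/n).


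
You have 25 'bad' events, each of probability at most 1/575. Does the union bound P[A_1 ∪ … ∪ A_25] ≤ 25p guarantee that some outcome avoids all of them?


Union bound: P[∪_{i=1}^{25} A_i] ≤ Σ_i P[A_i] ≤ 25·p = 25·(1/575) = 1/23.
Numerically: 1/23 ≈ 0.043.
Is 1/23 < 1? YES.
Since P[∪ A_i] ≤ 1/23 < 1, the complement has P[∩ A_i^c] ≥ 1 − 1/23 = 22/23 > 0, so some outcome avoids every A_i.

25·p = 1/23 ≈ 0.043; existence CERTIFIED by the union bound.


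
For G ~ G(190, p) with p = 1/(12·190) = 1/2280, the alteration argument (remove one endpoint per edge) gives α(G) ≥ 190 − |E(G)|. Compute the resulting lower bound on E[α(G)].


E[|E(G)|] = C(190, 2)·p = 17955 · (1/2280) = 63/8.
E[α(G)] ≥ n − E[|E(G)|] = 190 − 63/8 = 1457/8.
Numerically: ≈ 182.125.
(This is only a lower bound; the true E[α(G)] may be larger.)

E[α(G)] ≥ 1457/8 ≈ 182.125.


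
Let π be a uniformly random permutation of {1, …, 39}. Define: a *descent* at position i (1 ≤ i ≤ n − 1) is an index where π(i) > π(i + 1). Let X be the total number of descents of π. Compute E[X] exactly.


Write X = Σ X_I over i = 1, …, 38, with X_I the indicator of one descent.
There are 38 indicators.
For each fixed i, the pair (π(i), π(i+1)) is a uniformly random ordered pair of distinct values from {1, …, 39}; by symmetry P[π(i) > π(i+1)] = 1/2.
By linearity: E[X] = 38 · (1/2) = (39 − 1) · (1/2) = 19 ≈ 19.000.

E[X] = 19 = 19.000.


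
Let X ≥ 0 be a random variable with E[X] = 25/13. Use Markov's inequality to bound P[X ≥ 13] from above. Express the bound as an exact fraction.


μ = E[X] = 25/13, a = 13.
Markov: P[X ≥ 13] ≤ μ/a = (25/13)/13 = 25/169.
Numerically: ≈ 0.14793.
(Since a = 13 > μ = 1.92308, the bound 25/169 is < 1 and informative.)

P[X ≥ 13] ≤ 25/169 ≈ 0.14793.


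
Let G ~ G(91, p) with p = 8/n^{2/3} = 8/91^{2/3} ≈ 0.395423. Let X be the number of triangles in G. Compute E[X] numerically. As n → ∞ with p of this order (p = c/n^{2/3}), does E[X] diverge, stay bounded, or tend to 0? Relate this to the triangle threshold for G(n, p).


Number of potential triangles: C(91, 3) = 121485.
Each occurs with probability p³ ≈ (0.395423)³ ≈ 6.18282816e-02.
By linearity: E[X] = C(91, 3)·p³ ≈ 121485 · 6.18282816e-02 ≈ 7511.208791.
Since α = 2/3 < 1, p = c/n^{2/3} ≫ 1/n is above the triangle threshold p ~ 1/n. Asymptotically E[X] ~ (c³/6)·n^{3(1−α)} = (8³/6)·n^{1} → ∞; triangles are abundant w.h.p.

E[X] ≈ 7511.208791; in regime p = Θ(1/n^{2/3}) E[X] diverges (above the triangle threshold p ~ 1/n).


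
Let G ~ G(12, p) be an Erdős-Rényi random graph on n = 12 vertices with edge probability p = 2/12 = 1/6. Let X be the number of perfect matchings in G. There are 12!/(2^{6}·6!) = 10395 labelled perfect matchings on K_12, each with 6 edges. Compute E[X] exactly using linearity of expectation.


K_12 has 12!/(2^{6}·6!) = 10395 labelled perfect matchings.
For each such perfect matching H, let X_H = 1 if all 6 edges of H are present in G. Then P[X_H = 1] = p^{6} = (1/6)^{6} = 1/46656.
By linearity: E[X] = Σ_H E[X_H] = 10395 · p^{6} = 10395 · 1/46656 = 385/1728.
Numerically: E[X] ≈ 0.222801.

E[X] = 10395 · (1/6)^{6} = 385/1728 ≈ 0.222801.


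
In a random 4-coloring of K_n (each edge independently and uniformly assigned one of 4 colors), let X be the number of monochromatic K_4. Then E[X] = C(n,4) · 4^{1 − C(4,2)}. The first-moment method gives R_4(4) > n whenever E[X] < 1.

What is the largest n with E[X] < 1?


We need C(n, 4) · 4^{1 − 6} < 1, i.e. C(n, 4) < 4^{6 − 1} = 1024.
Check values of n near the boundary:
  n = 12: C(12, 4) = 495; 495 < 1024? YES
  n = 13: C(13, 4) = 715; 715 < 1024? YES
  n = 14: C(14, 4) = 1001; 1001 < 1024? YES
  n = 15: C(15, 4) = 1365; 1365 < 1024? NO
The largest n with C(n, 4) < 1024 is n = 14 (where E[X] = 1001/1024 ≈ 0.9775). Hence R_4(4) > 14, i.e. R_4(4) ≥ 15.

Largest n = 14; hence R_4(4) > 14.


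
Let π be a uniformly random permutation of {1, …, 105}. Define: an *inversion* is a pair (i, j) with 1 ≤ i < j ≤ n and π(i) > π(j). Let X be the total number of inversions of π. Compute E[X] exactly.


Write X = Σ X_I over the C(105, 2) = 5460 pairs i < j, with X_I the indicator of one inversion.
There are 5460 indicators.
For each fixed pair i < j, the values π(i) and π(j) are two distinct elements of {1, …, 105} in uniformly random order; by symmetry P[π(i) > π(j)] = 1/2.
By linearity: E[X] = 5460 · (1/2) = C(105, 2) · (1/2) = 5460/2 = 2730 ≈ 2730.0000.

E[X] = 2730 = 2730.0000.


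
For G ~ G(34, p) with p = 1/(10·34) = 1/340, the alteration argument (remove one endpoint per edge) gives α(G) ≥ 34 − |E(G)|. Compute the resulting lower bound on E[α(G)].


E[|E(G)|] = C(34, 2)·p = 561 · (1/340) = 33/20.
E[α(G)] ≥ n − E[|E(G)|] = 34 − 33/20 = 647/20.
Numerically: ≈ 32.3500.
(This is only a lower bound; the true E[α(G)] may be larger.)

E[α(G)] ≥ 647/20 ≈ 32.3500.


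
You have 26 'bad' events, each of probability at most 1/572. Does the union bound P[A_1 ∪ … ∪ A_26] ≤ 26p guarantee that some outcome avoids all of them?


Union bound: P[∪_{i=1}^{26} A_i] ≤ Σ_i P[A_i] ≤ 26·p = 26·(1/572) = 1/22.
Numerically: 1/22 ≈ 0.0454545.
Is 1/22 < 1? YES.
Since P[∪ A_i] ≤ 1/22 < 1, the complement has P[∩ A_i^c] ≥ 1 − 1/22 = 21/22 > 0, so some outcome avoids every A_i.

26·p = 1/22 ≈ 0.0454545; existence CERTIFIED by the union bound.


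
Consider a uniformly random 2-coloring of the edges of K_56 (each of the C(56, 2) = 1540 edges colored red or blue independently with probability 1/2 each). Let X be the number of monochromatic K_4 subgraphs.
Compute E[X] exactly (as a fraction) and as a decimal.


Let X = Σ_S X_S over the C(56, 4) = 367290 subsets S of size 4, where X_S = 1 if the K_4 on S is monochromatic.
For a fixed S, the K_4 on S has C(4, 2) = 6 edges. P[all 6 edges red] = (1/2)^6, and likewise for blue, so P[monochromatic] = 2·(1/2)^6 = 2^{1 − 6} = 1/32.
By linearity: E[X] = C(56, 4) · 2^{1 − 6} = 367290 · 1/32 = 183645/16.
Numerically: E[X] ≈ 11477.81250.

E[X] = C(56,4)·2^(1−C(4,2)) = 183645/16 ≈ 11477.81250.


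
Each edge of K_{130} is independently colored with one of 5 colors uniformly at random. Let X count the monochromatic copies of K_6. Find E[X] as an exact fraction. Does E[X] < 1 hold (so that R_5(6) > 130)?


E[X] = C(130, 6) · 5^{1 − 15} = 5963412000 · 5^{−14} = 5963412000/6103515625.
As a reduced fraction: E[X] = 47707296/48828125 ≈ 0.977.
Is E[X] < 1? YES.
Since E[X] < 1, there exists a 5-coloring of K_{130} with no monochromatic K_6; hence R_5(6) > 130.

E[X] = 47707296/48828125 ≈ 0.977; E[X] < 1, so R_5(6) > 130.


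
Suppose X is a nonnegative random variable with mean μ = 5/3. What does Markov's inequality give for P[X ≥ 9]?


μ = E[X] = 5/3, a = 9.
Markov: P[X ≥ 9] ≤ μ/a = (5/3)/9 = 5/27.
Numerically: ≈ 0.185.
(Since a = 9 > μ = 1.667, the bound 5/27 is < 1 and informative.)

P[X ≥ 9] ≤ 5/27 ≈ 0.185.


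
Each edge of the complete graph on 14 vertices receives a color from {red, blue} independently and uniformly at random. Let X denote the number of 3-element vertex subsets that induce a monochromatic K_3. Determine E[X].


Let X = Σ_S X_S over the C(14, 3) = 364 subsets S of size 3, where X_S = 1 if the K_3 on S is monochromatic.
For a fixed S, the K_3 on S has C(3, 2) = 3 edges. P[all 3 edges red] = (1/2)^3, and likewise for blue, so P[monochromatic] = 2·(1/2)^3 = 2^{1 − 3} = 1/4.
By linearity of expectation: E[X] = C(14, 3) · 2^{1 − 3} = 364 · 1/4 = 91.
Numerically: E[X] ≈ 91.000000.

E[X] = C(14,3)·2^(1−C(3,2)) = 91 ≈ 91.000000.


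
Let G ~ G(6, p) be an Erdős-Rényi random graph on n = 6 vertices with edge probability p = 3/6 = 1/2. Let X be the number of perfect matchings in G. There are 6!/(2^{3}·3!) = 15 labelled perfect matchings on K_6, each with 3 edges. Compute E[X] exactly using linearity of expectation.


K_6 has 6!/(2^{3}·3!) = 15 labelled perfect matchings.
For each such perfect matching H, let X_H = 1 if all 3 edges of H are present in G. Then P[X_H = 1] = p^{3} = (1/2)^{3} = 1/8.
By linearity of expectation: E[X] = Σ_H E[X_H] = 15 · p^{3} = 15 · 1/8 = 15/8.
Numerically: E[X] ≈ 1.875.

E[X] = 15 · (1/2)^{3} = 15/8 ≈ 1.875.


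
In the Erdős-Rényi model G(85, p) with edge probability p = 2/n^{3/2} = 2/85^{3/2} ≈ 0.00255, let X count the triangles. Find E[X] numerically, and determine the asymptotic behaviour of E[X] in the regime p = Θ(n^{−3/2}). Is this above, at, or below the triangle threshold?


Number of potential triangles: C(85, 3) = 98770.
Each occurs with probability p³ ≈ (0.00255)³ ≈ 1.66228e-08.
By linearity: E[X] = C(85, 3)·p³ ≈ 98770 · 1.66228e-08 ≈ 0.002.
Since α = 3/2 > 1, p = c/n^{3/2} = o(1/n) is below the triangle threshold p ~ 1/n. Asymptotically E[X] ~ (c³/6)·n^{3(1−α)} = (2³/6)·n^{-1.5} → 0, so by Markov's inequality G has no triangles w.h.p.

E[X] ≈ 0.002; in regime p = Θ(1/n^{3/2}) E[X] tends to 0 (below the triangle threshold p ~ 1/n).


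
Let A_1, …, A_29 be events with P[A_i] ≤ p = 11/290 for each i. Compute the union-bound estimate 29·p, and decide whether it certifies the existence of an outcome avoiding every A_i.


Union bound: P[∪_{i=1}^{29} A_i] ≤ Σ_i P[A_i] ≤ 29·p = 29·(11/290) = 11/10.
Numerically: 11/10 ≈ 1.10000.
Is 11/10 < 1? NO.
Since the bound 11/10 is ≥ 1, the union bound is uninformative here; it does NOT by itself certify existence.

29·p = 11/10 ≈ 1.10000; existence NOT certified by the union bound.


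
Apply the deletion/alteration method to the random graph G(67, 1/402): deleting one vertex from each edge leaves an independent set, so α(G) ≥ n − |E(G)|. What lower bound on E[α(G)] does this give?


E[|E(G)|] = C(67, 2)·p = 2211 · (1/402) = 11/2.
E[α(G)] ≥ n − E[|E(G)|] = 67 − 11/2 = 123/2.
Numerically: ≈ 61.50000.
(This is only a lower bound; the true E[α(G)] may be larger.)

E[α(G)] ≥ 123/2 ≈ 61.50000.


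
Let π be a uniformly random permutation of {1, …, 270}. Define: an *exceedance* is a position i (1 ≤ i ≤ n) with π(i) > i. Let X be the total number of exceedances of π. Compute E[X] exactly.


Write X = Σ_{i=1}^{270} X_i, where X_i = 1_{π(i) > i}.
For each fixed i, π(i) is uniform over {1, …, 270} (marginal of a uniform permutation), so P[π(i) > i] = (n − i)/n. Summing: Σ_{i=1}^{270} (n − i)/n = (0 + 1 + … + 269)/270 = 270(270 − 1)/(2·270) = (270 − 1)/2.
Hence E[X] = Σ_{i=1}^{270} (270 − i)/270 = 269/2 ≈ 134.500000.

E[X] = 269/2 = 134.500000.


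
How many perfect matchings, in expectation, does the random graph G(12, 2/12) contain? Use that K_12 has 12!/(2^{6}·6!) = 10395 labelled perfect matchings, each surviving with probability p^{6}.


K_12 has 12!/(2^{6}·6!) = 10395 labelled perfect matchings.
For each such perfect matching H, let X_H = 1 if all 6 edges of H are present in G. Then P[X_H = 1] = p^{6} = (1/6)^{6} = 1/46656.
By linearity: E[X] = Σ_H E[X_H] = 10395 · p^{6} = 10395 · 1/46656 = 385/1728.
Numerically: E[X] ≈ 0.2228.

E[X] = 10395 · (1/6)^{6} = 385/1728 ≈ 0.2228.


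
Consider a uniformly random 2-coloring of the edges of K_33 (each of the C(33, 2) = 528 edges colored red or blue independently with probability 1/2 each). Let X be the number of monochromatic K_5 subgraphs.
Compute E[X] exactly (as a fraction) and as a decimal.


Let X = Σ_S X_S over the C(33, 5) = 237336 subsets S of size 5, where X_S = 1 if the K_5 on S is monochromatic.
For a fixed S, the K_5 on S has C(5, 2) = 10 edges. P[all 10 edges red] = (1/2)^10, and likewise for blue, so P[monochromatic] = 2·(1/2)^10 = 2^{1 − 10} = 1/512.
Summing: E[X] = C(33, 5) · 2^{1 − 10} = 237336 · 1/512 = 29667/64.
Numerically: E[X] ≈ 463.546875.

E[X] = C(33,5)·2^(1−C(5,2)) = 29667/64 ≈ 463.546875.


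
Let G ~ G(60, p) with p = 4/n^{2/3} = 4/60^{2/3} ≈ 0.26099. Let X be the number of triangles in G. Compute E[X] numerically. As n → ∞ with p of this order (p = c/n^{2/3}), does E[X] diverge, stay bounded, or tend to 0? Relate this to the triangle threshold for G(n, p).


Number of potential triangles: C(60, 3) = 34220.
Each occurs with probability p³ ≈ (0.26099)³ ≈ 1.7777778e-02.
By linearity: E[X] = C(60, 3)·p³ ≈ 34220 · 1.7777778e-02 ≈ 608.35556.
Since α = 2/3 < 1, p = c/n^{2/3} ≫ 1/n is above the triangle threshold p ~ 1/n. Asymptotically E[X] ~ (c³/6)·n^{3(1−α)} = (4³/6)·n^{1} → ∞; triangles are abundant w.h.p.

E[X] ≈ 608.35556; in regime p = Θ(1/n^{2/3}) E[X] diverges (above the triangle threshold p ~ 1/n).


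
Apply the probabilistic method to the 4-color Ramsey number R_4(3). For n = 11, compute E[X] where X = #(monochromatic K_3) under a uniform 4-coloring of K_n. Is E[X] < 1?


E[X] = C(11, 3) · 4^{1 − 3} = 165 · 4^{−2} = 165/16.
As a reduced fraction: E[X] = 165/16 ≈ 10.312.
Is E[X] < 1? NO.
Since E[X] ≥ 1, the first-moment bound is inconclusive at n = 11; it does NOT by itself certify R_4(3) > 11.

E[X] = 165/16 ≈ 10.312; E[X] ≥ 1; first-moment method inconclusive here.


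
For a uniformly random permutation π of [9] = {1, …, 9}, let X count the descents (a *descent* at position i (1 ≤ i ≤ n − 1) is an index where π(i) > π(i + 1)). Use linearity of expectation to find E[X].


Write X = Σ X_I over i = 1, …, 8, with X_I the indicator of one descent.
There are 8 indicators.
For each fixed i, the pair (π(i), π(i+1)) is a uniformly random ordered pair of distinct values from {1, …, 9}; by symmetry P[π(i) > π(i+1)] = 1/2.
By linearity: E[X] = 8 · (1/2) = (9 − 1) · (1/2) = 4 ≈ 4.00000.

E[X] = 4 = 4.00000.


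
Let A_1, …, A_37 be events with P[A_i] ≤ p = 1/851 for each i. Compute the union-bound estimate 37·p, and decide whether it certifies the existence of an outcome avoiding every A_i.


Union bound: P[∪_{i=1}^{37} A_i] ≤ Σ_i P[A_i] ≤ 37·p = 37·(1/851) = 1/23.
Numerically: 1/23 ≈ 0.043.
Is 1/23 < 1? YES.
Since P[∪ A_i] ≤ 1/23 < 1, the complement has P[∩ A_i^c] ≥ 1 − 1/23 = 22/23 > 0, so some outcome avoids every A_i.

37·p = 1/23 ≈ 0.043; existence CERTIFIED by the union bound.


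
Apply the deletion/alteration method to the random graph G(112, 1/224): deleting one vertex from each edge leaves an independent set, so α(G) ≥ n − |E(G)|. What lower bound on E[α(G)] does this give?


E[|E(G)|] = C(112, 2)·p = 6216 · (1/224) = 111/4.
E[α(G)] ≥ n − E[|E(G)|] = 112 − 111/4 = 337/4.
Numerically: ≈ 84.250000.
(This is only a lower bound; the true E[α(G)] may be larger.)

E[α(G)] ≥ 337/4 ≈ 84.250000.


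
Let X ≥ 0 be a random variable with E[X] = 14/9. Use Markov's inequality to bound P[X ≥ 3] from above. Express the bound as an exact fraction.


μ = E[X] = 14/9, a = 3.
Markov: P[X ≥ 3] ≤ μ/a = (14/9)/3 = 14/27.
Numerically: ≈ 0.5185.
(Since a = 3 > μ = 1.5556, the bound 14/27 is < 1 and informative.)

P[X ≥ 3] ≤ 14/27 ≈ 0.5185.


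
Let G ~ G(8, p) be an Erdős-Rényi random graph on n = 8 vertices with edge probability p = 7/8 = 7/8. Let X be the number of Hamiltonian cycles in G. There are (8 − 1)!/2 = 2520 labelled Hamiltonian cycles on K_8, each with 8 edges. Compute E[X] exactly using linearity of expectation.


K_8 has (8 − 1)!/2 = 2520 labelled Hamiltonian cycles.
For each such Hamiltonian cycle H, let X_H = 1 if all 8 edges of H are present in G. Then P[X_H = 1] = p^{8} = (7/8)^{8} = 5764801/16777216.
By linearity of expectation: E[X] = Σ_H E[X_H] = 2520 · p^{8} = 2520 · 5764801/16777216 = 1815912315/2097152.
Numerically: E[X] ≈ 865.89.

E[X] = 2520 · (7/8)^{8} = 1815912315/2097152 ≈ 865.89.


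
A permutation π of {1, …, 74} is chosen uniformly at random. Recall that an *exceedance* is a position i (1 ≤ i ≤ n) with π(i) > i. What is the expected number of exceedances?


Write X = Σ_{i=1}^{74} X_i, where X_i = 1_{π(i) > i}.
For each fixed i, π(i) is uniform over {1, …, 74} (marginal of a uniform permutation), so P[π(i) > i] = (n − i)/n. Summing: Σ_{i=1}^{74} (n − i)/n = (0 + 1 + … + 73)/74 = 74(74 − 1)/(2·74) = (74 − 1)/2.
Hence E[X] = Σ_{i=1}^{74} (74 − i)/74 = 73/2 ≈ 36.500.

E[X] = 73/2 = 36.500.


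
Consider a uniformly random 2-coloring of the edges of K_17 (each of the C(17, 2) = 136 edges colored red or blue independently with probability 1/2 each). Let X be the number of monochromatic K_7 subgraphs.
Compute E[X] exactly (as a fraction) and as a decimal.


Let X = Σ_S X_S over the C(17, 7) = 19448 subsets S of size 7, where X_S = 1 if the K_7 on S is monochromatic.
For a fixed S, the K_7 on S has C(7, 2) = 21 edges. P[all 21 edges red] = (1/2)^21, and likewise for blue, so P[monochromatic] = 2·(1/2)^21 = 2^{1 − 21} = 1/1048576.
By linearity: E[X] = C(17, 7) · 2^{1 − 21} = 19448 · 1/1048576 = 2431/131072.
Numerically: E[X] ≈ 0.01855.

E[X] = C(17,7)·2^(1−C(7,2)) = 2431/131072 ≈ 0.01855.


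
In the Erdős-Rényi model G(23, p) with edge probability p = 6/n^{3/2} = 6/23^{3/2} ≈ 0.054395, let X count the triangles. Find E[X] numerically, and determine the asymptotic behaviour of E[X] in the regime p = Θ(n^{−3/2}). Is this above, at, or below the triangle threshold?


Number of potential triangles: C(23, 3) = 1771.
Each occurs with probability p³ ≈ (0.054395)³ ≈ 1.6094537e-04.
By linearity: E[X] = C(23, 3)·p³ ≈ 1771 · 1.6094537e-04 ≈ 0.28503.
Since α = 3/2 > 1, p = c/n^{3/2} = o(1/n) is below the triangle threshold p ~ 1/n. Asymptotically E[X] ~ (c³/6)·n^{3(1−α)} = (6³/6)·n^{-1.5} → 0, so by Markov's inequality G has no triangles w.h.p.

E[X] ≈ 0.28503; in regime p = Θ(1/n^{3/2}) E[X] tends to 0 (below the triangle threshold p ~ 1/n).


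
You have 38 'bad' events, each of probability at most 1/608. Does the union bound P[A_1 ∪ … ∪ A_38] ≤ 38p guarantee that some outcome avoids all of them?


Union bound: P[∪_{i=1}^{38} A_i] ≤ Σ_i P[A_i] ≤ 38·p = 38·(1/608) = 1/16.
Numerically: 1/16 ≈ 0.0625000.
Is 1/16 < 1? YES.
Since P[∪ A_i] ≤ 1/16 < 1, the complement has P[∩ A_i^c] ≥ 1 − 1/16 = 15/16 > 0, so some outcome avoids every A_i.

38·p = 1/16 ≈ 0.0625000; existence CERTIFIED by the union bound.


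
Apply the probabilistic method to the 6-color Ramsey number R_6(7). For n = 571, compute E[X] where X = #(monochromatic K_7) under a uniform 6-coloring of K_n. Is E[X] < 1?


E[X] = C(571, 7) · 6^{1 − 21} = 3784329711421830 · 6^{−20} = 3784329711421830/3656158440062976.
As a reduced fraction: E[X] = 70080179841145/67706637778944 ≈ 1.0350563.
Is E[X] < 1? NO.
Since E[X] ≥ 1, the first-moment bound is inconclusive at n = 571; it does NOT by itself certify R_6(7) > 571.

E[X] = 70080179841145/67706637778944 ≈ 1.0350563; E[X] ≥ 1; first-moment method inconclusive here.


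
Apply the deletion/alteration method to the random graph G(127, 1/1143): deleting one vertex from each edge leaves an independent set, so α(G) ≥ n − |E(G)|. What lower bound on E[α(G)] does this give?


E[|E(G)|] = C(127, 2)·p = 8001 · (1/1143) = 7.
E[α(G)] ≥ n − E[|E(G)|] = 127 − 7 = 120.
Numerically: ≈ 120.0000.
(This is only a lower bound; the true E[α(G)] may be larger.)

E[α(G)] ≥ 120 ≈ 120.0000.


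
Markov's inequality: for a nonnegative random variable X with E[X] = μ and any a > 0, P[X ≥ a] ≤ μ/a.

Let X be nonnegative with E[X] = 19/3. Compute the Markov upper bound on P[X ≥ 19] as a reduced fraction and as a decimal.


μ = E[X] = 19/3, a = 19.
Markov: P[X ≥ 19] ≤ μ/a = (19/3)/19 = 1/3.
Numerically: ≈ 0.333.
(Since a = 19 > μ = 6.333, the bound 1/3 is < 1 and informative.)

P[X ≥ 19] ≤ 1/3 ≈ 0.333.


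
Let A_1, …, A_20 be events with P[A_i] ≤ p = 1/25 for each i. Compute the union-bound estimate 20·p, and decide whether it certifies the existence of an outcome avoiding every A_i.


Union bound: P[∪_{i=1}^{20} A_i] ≤ Σ_i P[A_i] ≤ 20·p = 20·(1/25) = 4/5.
Numerically: 4/5 ≈ 0.800000.
Is 4/5 < 1? YES.
Since P[∪ A_i] ≤ 4/5 < 1, the complement has P[∩ A_i^c] ≥ 1 − 4/5 = 1/5 > 0, so some outcome avoids every A_i.

20·p = 4/5 ≈ 0.800000; existence CERTIFIED by the union bound.


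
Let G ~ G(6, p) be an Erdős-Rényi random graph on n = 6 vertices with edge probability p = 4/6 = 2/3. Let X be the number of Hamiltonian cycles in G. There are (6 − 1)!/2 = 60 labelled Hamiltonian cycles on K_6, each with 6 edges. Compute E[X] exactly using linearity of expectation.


K_6 has (6 − 1)!/2 = 60 labelled Hamiltonian cycles.
For each such Hamiltonian cycle H, let X_H = 1 if all 6 edges of H are present in G. Then P[X_H = 1] = p^{6} = (2/3)^{6} = 64/729.
Summing the indicators: E[X] = Σ_H E[X_H] = 60 · p^{6} = 60 · 64/729 = 1280/243.
Numerically: E[X] ≈ 5.27.

E[X] = 60 · (2/3)^{6} = 1280/243 ≈ 5.27.


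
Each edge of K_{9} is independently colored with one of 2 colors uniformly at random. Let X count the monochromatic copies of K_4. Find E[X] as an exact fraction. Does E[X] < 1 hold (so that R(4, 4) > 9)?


E[X] = C(9, 4) · 2^{1 − 6} = 126 · 2^{−5} = 126/32.
As a reduced fraction: E[X] = 63/16 ≈ 3.9375000.
Is E[X] < 1? NO.
Since E[X] ≥ 1, the first-moment bound is inconclusive at n = 9; it does NOT by itself certify R(4, 4) > 9.

E[X] = 63/16 ≈ 3.9375000; E[X] ≥ 1; first-moment method inconclusive here.


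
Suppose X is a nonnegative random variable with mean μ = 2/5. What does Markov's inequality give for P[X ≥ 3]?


μ = E[X] = 2/5, a = 3.
Markov: P[X ≥ 3] ≤ μ/a = (2/5)/3 = 2/15.
Numerically: ≈ 0.133333.
(Since a = 3 > μ = 0.400000, the bound 2/15 is < 1 and informative.)

P[X ≥ 3] ≤ 2/15 ≈ 0.133333.


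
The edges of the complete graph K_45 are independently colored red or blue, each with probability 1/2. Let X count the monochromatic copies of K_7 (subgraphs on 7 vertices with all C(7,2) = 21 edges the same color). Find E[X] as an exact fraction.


Let X = Σ_S X_S over the C(45, 7) = 45379620 subsets S of size 7, where X_S = 1 if the K_7 on S is monochromatic.
For a fixed S, the K_7 on S has C(7, 2) = 21 edges. P[all 21 edges red] = (1/2)^21, and likewise for blue, so P[monochromatic] = 2·(1/2)^21 = 2^{1 − 21} = 1/1048576.
By linearity: E[X] = C(45, 7) · 2^{1 − 21} = 45379620 · 1/1048576 = 11344905/262144.
Numerically: E[X] ≈ 43.277.

E[X] = C(45,7)·2^(1−C(7,2)) = 11344905/262144 ≈ 43.277.


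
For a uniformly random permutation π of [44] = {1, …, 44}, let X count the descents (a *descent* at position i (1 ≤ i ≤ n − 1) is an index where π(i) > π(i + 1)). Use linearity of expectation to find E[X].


Write X = Σ X_I over i = 1, …, 43, with X_I the indicator of one descent.
There are 43 indicators.
For each fixed i, the pair (π(i), π(i+1)) is a uniformly random ordered pair of distinct values from {1, …, 44}; by symmetry P[π(i) > π(i+1)] = 1/2.
By linearity: E[X] = 43 · (1/2) = (44 − 1) · (1/2) = 43/2 ≈ 21.500.

E[X] = 43/2 = 21.500.


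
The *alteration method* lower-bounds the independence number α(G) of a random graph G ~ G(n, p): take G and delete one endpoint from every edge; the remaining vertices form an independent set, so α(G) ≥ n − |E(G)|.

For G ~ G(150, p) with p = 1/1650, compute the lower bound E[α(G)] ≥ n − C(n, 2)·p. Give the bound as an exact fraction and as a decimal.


E[|E(G)|] = C(150, 2)·p = 11175 · (1/1650) = 149/22.
E[α(G)] ≥ n − E[|E(G)|] = 150 − 149/22 = 3151/22.
Numerically: ≈ 143.227273.
(This is only a lower bound; the true E[α(G)] may be larger.)

E[α(G)] ≥ 3151/22 ≈ 143.227273.


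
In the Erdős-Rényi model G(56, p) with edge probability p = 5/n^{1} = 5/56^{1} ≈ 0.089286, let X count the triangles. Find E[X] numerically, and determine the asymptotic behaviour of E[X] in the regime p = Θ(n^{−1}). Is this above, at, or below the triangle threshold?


Number of potential triangles: C(56, 3) = 27720.
Each occurs with probability p³ ≈ (0.089286)³ ≈ 7.1178025e-04.
By linearity: E[X] = C(56, 3)·p³ ≈ 27720 · 7.1178025e-04 ≈ 19.73055.
Here α = 1, so p = 5/n is exactly at the triangle threshold p ~ 1/n. Asymptotically E[X] → c³/6 = 5³/6 = 125/6 ≈ 20.83333, a bounded constant. In this regime the triangle count is asymptotically Poisson(c³/6).

E[X] ≈ 19.73055; in regime p = Θ(1/n^{1}) E[X] stays bounded (at the triangle threshold p ~ 1/n).


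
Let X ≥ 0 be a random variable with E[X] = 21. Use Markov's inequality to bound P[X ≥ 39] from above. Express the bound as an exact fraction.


μ = E[X] = 21, a = 39.
Markov: P[X ≥ 39] ≤ μ/a = (21)/39 = 7/13.
Numerically: ≈ 0.538462.
(Since a = 39 > μ = 21.000000, the bound 7/13 is < 1 and informative.)

P[X ≥ 39] ≤ 7/13 ≈ 0.538462.


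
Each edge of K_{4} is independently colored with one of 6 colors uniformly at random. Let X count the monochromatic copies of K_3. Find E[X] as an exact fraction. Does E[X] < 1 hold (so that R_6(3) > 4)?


E[X] = C(4, 3) · 6^{1 − 3} = 4 · 6^{−2} = 4/36.
As a reduced fraction: E[X] = 1/9 ≈ 0.1111.
Is E[X] < 1? YES.
Since E[X] < 1, there exists a 6-coloring of K_{4} with no monochromatic K_3; hence R_6(3) > 4.

E[X] = 1/9 ≈ 0.1111; E[X] < 1, so R_6(3) > 4.


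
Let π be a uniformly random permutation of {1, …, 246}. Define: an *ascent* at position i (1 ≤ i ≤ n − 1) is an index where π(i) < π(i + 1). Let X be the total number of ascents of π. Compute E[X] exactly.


Write X = Σ X_I over i = 1, …, 245, with X_I the indicator of one ascent.
There are 245 indicators.
For each fixed i, the pair (π(i), π(i+1)) is a uniformly random ordered pair of distinct values from {1, …, 246}; by symmetry P[π(i) < π(i+1)] = 1/2.
By linearity: E[X] = 245 · (1/2) = (246 − 1) · (1/2) = 245/2 ≈ 122.50000.

E[X] = 245/2 = 122.50000.


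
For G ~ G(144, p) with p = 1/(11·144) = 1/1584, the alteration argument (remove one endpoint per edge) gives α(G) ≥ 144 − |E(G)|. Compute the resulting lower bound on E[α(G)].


E[|E(G)|] = C(144, 2)·p = 10296 · (1/1584) = 13/2.
E[α(G)] ≥ n − E[|E(G)|] = 144 − 13/2 = 275/2.
Numerically: ≈ 137.500000.
(This is only a lower bound; the true E[α(G)] may be larger.)

E[α(G)] ≥ 275/2 ≈ 137.500000.


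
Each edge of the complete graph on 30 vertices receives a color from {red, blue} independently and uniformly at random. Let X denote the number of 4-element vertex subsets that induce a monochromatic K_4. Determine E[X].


Let X = Σ_S X_S over the C(30, 4) = 27405 subsets S of size 4, where X_S = 1 if the K_4 on S is monochromatic.
For a fixed S, the K_4 on S has C(4, 2) = 6 edges. P[all 6 edges red] = (1/2)^6, and likewise for blue, so P[monochromatic] = 2·(1/2)^6 = 2^{1 − 6} = 1/32.
By linearity: E[X] = C(30, 4) · 2^{1 − 6} = 27405 · 1/32 = 27405/32.
Numerically: E[X] ≈ 856.406250.

E[X] = C(30,4)·2^(1−C(4,2)) = 27405/32 ≈ 856.406250.


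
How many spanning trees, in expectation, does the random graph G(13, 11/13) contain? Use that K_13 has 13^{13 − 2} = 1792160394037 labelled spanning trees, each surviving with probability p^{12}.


K_13 has 13^{13 − 2} = 1792160394037 labelled spanning trees.
For each such spanning tree H, let X_H = 1 if all 12 edges of H are present in G. Then P[X_H = 1] = p^{12} = (11/13)^{12} = 3138428376721/23298085122481.
By linearity of expectation: E[X] = Σ_H E[X_H] = 1792160394037 · p^{12} = 1792160394037 · 3138428376721/23298085122481 = 3138428376721/13.
Numerically: E[X] ≈ 2.4142e+11.

E[X] = 1792160394037 · (11/13)^{12} = 3138428376721/13 ≈ 2.4142e+11.


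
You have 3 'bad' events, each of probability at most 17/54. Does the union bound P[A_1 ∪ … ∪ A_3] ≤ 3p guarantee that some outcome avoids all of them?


Union bound: P[∪_{i=1}^{3} A_i] ≤ Σ_i P[A_i] ≤ 3·p = 3·(17/54) = 17/18.
Numerically: 17/18 ≈ 0.944.
Is 17/18 < 1? YES.
Since P[∪ A_i] ≤ 17/18 < 1, the complement has P[∩ A_i^c] ≥ 1 − 17/18 = 1/18 > 0, so some outcome avoids every A_i.

3·p = 17/18 ≈ 0.944; existence CERTIFIED by the union bound.


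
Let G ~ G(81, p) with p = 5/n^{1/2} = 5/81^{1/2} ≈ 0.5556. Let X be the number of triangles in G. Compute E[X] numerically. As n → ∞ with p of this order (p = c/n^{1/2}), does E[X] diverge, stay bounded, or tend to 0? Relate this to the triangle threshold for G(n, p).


Number of potential triangles: C(81, 3) = 85320.
Each occurs with probability p³ ≈ (0.5556)³ ≈ 1.714678e-01.
By linearity: E[X] = C(81, 3)·p³ ≈ 85320 · 1.714678e-01 ≈ 14629.6296.
Since α = 1/2 < 1, p = c/n^{1/2} ≫ 1/n is above the triangle threshold p ~ 1/n. Asymptotically E[X] ~ (c³/6)·n^{3(1−α)} = (5³/6)·n^{1.5} → ∞; triangles are abundant w.h.p.

E[X] ≈ 14629.6296; in regime p = Θ(1/n^{1/2}) E[X] diverges (above the triangle threshold p ~ 1/n).


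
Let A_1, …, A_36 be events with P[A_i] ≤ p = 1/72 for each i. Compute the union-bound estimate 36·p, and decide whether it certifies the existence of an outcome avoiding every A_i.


Union bound: P[∪_{i=1}^{36} A_i] ≤ Σ_i P[A_i] ≤ 36·p = 36·(1/72) = 1/2.
Numerically: 1/2 ≈ 0.5000.
Is 1/2 < 1? YES.
Since P[∪ A_i] ≤ 1/2 < 1, the complement has P[∩ A_i^c] ≥ 1 − 1/2 = 1/2 > 0, so some outcome avoids every A_i.

36·p = 1/2 ≈ 0.5000; existence CERTIFIED by the union bound.


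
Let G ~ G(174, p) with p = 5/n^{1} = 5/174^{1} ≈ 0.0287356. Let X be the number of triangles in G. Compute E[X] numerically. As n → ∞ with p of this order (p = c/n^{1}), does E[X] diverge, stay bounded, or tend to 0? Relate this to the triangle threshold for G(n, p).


Number of potential triangles: C(174, 3) = 862924.
Each occurs with probability p³ ≈ (0.0287356)³ ≈ 2.37280620e-05.
By linearity: E[X] = C(174, 3)·p³ ≈ 862924 · 2.37280620e-05 ≈ 20.475514.
Here α = 1, so p = 5/n is exactly at the triangle threshold p ~ 1/n. Asymptotically E[X] → c³/6 = 5³/6 = 125/6 ≈ 20.833333, a bounded constant. In this regime the triangle count is asymptotically Poisson(c³/6).

E[X] ≈ 20.475514; in regime p = Θ(1/n^{1}) E[X] stays bounded (at the triangle threshold p ~ 1/n).


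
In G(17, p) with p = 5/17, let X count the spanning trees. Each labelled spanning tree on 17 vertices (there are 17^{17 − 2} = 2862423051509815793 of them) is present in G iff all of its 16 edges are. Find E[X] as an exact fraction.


K_17 has 17^{17 − 2} = 2862423051509815793 labelled spanning trees.
For each such spanning tree H, let X_H = 1 if all 16 edges of H are present in G. Then P[X_H = 1] = p^{16} = (5/17)^{16} = 152587890625/48661191875666868481.
By linearity: E[X] = Σ_H E[X_H] = 2862423051509815793 · p^{16} = 2862423051509815793 · 152587890625/48661191875666868481 = 152587890625/17.
Numerically: E[X] ≈ 8.976e+09.

E[X] = 2862423051509815793 · (5/17)^{16} = 152587890625/17 ≈ 8.976e+09.


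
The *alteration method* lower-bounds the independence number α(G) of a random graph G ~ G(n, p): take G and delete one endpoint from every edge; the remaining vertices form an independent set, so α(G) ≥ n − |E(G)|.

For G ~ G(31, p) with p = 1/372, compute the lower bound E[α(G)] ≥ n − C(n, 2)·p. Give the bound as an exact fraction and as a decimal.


E[|E(G)|] = C(31, 2)·p = 465 · (1/372) = 5/4.
E[α(G)] ≥ n − E[|E(G)|] = 31 − 5/4 = 119/4.
Numerically: ≈ 29.75000.
(This is only a lower bound; the true E[α(G)] may be larger.)

E[α(G)] ≥ 119/4 ≈ 29.75000.


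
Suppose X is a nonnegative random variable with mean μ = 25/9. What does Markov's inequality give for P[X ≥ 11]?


μ = E[X] = 25/9, a = 11.
Markov: P[X ≥ 11] ≤ μ/a = (25/9)/11 = 25/99.
Numerically: ≈ 0.252525.
(Since a = 11 > μ = 2.777778, the bound 25/99 is < 1 and informative.)

P[X ≥ 11] ≤ 25/99 ≈ 0.252525.


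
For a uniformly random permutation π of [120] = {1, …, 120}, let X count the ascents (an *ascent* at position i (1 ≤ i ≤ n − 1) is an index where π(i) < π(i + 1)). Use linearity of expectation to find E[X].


Write X = Σ X_I over i = 1, …, 119, with X_I the indicator of one ascent.
There are 119 indicators.
For each fixed i, the pair (π(i), π(i+1)) is a uniformly random ordered pair of distinct values from {1, …, 120}; by symmetry P[π(i) < π(i+1)] = 1/2.
By linearity: E[X] = 119 · (1/2) = (120 − 1) · (1/2) = 119/2 ≈ 59.500.

E[X] = 119/2 = 59.500.


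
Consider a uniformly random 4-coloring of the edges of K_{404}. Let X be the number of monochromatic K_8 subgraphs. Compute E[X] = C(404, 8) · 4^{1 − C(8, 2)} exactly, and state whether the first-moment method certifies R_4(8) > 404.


E[X] = C(404, 8) · 4^{1 − 28} = 16415071523485570 · 4^{−27} = 16415071523485570/18014398509481984.
As a reduced fraction: E[X] = 8207535761742785/9007199254740992 ≈ 0.91122.
Is E[X] < 1? YES.
Since E[X] < 1, there exists a 4-coloring of K_{404} with no monochromatic K_8; hence R_4(8) > 404.

E[X] = 8207535761742785/9007199254740992 ≈ 0.91122; E[X] < 1, so R_4(8) > 404.


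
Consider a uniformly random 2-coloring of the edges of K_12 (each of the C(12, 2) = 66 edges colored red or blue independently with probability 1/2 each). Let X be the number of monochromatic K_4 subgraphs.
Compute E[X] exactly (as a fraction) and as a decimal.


Let X = Σ_S X_S over the C(12, 4) = 495 subsets S of size 4, where X_S = 1 if the K_4 on S is monochromatic.
For a fixed S, the K_4 on S has C(4, 2) = 6 edges. P[all 6 edges red] = (1/2)^6, and likewise for blue, so P[monochromatic] = 2·(1/2)^6 = 2^{1 − 6} = 1/32.
By linearity of expectation: E[X] = C(12, 4) · 2^{1 − 6} = 495 · 1/32 = 495/32.
Numerically: E[X] ≈ 15.469.

E[X] = C(12,4)·2^(1−C(4,2)) = 495/32 ≈ 15.469.
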